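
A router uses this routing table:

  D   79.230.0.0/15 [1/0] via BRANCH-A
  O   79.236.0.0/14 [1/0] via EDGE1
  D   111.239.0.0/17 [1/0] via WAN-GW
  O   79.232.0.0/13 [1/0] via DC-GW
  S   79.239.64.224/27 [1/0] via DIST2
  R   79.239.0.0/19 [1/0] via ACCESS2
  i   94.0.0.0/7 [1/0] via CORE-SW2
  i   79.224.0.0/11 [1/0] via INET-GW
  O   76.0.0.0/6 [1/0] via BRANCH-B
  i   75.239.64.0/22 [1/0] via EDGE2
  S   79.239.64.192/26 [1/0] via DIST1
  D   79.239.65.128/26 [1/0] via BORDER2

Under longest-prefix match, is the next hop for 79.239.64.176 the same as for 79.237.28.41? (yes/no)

yes

79.239.64.176: longest match 79.236.0.0/14 -> EDGE1
79.237.28.41: longest match 79.236.0.0/14 -> EDGE1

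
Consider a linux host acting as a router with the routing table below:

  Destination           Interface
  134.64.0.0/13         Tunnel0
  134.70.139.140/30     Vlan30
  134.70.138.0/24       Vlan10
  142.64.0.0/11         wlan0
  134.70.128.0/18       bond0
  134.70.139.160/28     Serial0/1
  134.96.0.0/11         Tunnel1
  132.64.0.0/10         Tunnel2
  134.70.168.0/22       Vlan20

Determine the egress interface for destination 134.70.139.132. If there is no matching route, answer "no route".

Routes whose prefix contains 134.70.139.132:
  134.64.0.0/13 (134.64.0.0 - 134.71.255.255) -> Tunnel0
  134.70.128.0/18 (134.70.128.0 - 134.70.191.255) -> bond0
More-specific entries that do NOT match:
  134.70.139.140/30 (134.70.139.140 - 134.70.139.143) does not contain 134.70.139.132
  134.70.139.160/28 (134.70.139.160 - 134.70.139.175) does not contain 134.70.139.132
  134.70.138.0/24 (134.70.138.0 - 134.70.138.255) does not contain 134.70.139.132
  134.70.168.0/22 (134.70.168.0 - 134.70.171.255) does not contain 134.70.139.132
Longest matching prefix is /18 -> interface bond0.

bond0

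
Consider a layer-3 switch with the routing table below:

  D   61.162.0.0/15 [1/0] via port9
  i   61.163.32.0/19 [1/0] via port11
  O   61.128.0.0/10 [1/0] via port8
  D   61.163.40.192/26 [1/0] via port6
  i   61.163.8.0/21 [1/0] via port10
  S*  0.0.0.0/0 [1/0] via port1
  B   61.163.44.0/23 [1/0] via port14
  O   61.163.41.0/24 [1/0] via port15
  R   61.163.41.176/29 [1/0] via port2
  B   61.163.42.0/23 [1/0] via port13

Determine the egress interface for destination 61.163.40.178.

port11

Routes whose prefix contains 61.163.40.178:
  0.0.0.0/0 (default, matches everything) -> port1
  61.128.0.0/10 (61.128.0.0 - 61.191.255.255) -> port8
  61.162.0.0/15 (61.162.0.0 - 61.163.255.255) -> port9
  61.163.32.0/19 (61.163.32.0 - 61.163.63.255) -> port11
More-specific entries that do NOT match:
  61.163.41.176/29 (61.163.41.176 - 61.163.41.183) does not contain 61.163.40.178
  61.163.40.192/26 (61.163.40.192 - 61.163.40.255) does not contain 61.163.40.178
  61.163.41.0/24 (61.163.41.0 - 61.163.41.255) does not contain 61.163.40.178
  61.163.44.0/23 (61.163.44.0 - 61.163.45.255) does not contain 61.163.40.178
  61.163.42.0/23 (61.163.42.0 - 61.163.43.255) does not contain 61.163.40.178
  61.163.8.0/21 (61.163.8.0 - 61.163.15.255) does not contain 61.163.40.178
Longest matching prefix is /19 -> interface port11.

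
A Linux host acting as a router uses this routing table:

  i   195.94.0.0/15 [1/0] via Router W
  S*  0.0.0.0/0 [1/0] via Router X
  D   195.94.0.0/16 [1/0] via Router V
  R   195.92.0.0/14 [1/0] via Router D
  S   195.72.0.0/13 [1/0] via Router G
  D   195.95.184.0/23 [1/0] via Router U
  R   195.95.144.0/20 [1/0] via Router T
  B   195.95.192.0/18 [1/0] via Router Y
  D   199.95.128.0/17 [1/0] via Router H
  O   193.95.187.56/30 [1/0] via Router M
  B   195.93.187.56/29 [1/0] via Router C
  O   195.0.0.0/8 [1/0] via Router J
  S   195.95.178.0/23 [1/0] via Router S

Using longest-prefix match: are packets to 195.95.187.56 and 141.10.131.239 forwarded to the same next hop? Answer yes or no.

no

195.95.187.56: longest match 195.94.0.0/15 -> Router W
141.10.131.239: longest match 0.0.0.0/0 -> Router X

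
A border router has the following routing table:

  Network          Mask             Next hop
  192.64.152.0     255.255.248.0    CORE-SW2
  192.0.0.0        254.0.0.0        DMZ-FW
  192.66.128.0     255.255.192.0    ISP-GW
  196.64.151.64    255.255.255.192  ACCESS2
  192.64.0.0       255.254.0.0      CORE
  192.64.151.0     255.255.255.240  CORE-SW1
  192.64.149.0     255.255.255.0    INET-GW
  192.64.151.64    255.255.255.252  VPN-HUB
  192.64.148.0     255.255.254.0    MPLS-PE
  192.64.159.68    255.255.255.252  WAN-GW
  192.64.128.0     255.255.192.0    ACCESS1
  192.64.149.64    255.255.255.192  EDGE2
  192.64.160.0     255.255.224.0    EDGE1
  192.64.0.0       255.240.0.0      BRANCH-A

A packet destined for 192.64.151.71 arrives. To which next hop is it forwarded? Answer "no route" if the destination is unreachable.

Routes whose prefix contains 192.64.151.71:
  192.0.0.0/7 (192.0.0.0 - 193.255.255.255) -> DMZ-FW
  192.64.0.0/12 (192.64.0.0 - 192.79.255.255) -> BRANCH-A
  192.64.0.0/15 (192.64.0.0 - 192.65.255.255) -> CORE
  192.64.128.0/18 (192.64.128.0 - 192.64.191.255) -> ACCESS1
More-specific entries that do NOT match:
  192.64.151.64/30 (192.64.151.64 - 192.64.151.67) does not contain 192.64.151.71
  192.64.159.68/30 (192.64.159.68 - 192.64.159.71) does not contain 192.64.151.71
  192.64.151.0/28 (192.64.151.0 - 192.64.151.15) does not contain 192.64.151.71
  196.64.151.64/26 (196.64.151.64 - 196.64.151.127) does not contain 192.64.151.71
  192.64.149.64/26 (192.64.149.64 - 192.64.149.127) does not contain 192.64.151.71
  192.64.149.0/24 (192.64.149.0 - 192.64.149.255) does not contain 192.64.151.71
  192.64.148.0/23 (192.64.148.0 - 192.64.149.255) does not contain 192.64.151.71
  192.64.152.0/21 (192.64.152.0 - 192.64.159.255) does not contain 192.64.151.71
  192.64.160.0/19 (192.64.160.0 - 192.64.191.255) does not contain 192.64.151.71
Longest matching prefix is /18 -> next hop ACCESS1.

ACCESS1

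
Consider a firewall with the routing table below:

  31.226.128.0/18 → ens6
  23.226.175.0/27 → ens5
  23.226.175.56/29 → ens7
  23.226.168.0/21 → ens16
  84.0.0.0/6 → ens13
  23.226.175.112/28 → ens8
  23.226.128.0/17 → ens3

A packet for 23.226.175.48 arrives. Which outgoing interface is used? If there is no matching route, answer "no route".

Routes whose prefix contains 23.226.175.48:
  23.226.128.0/17 (23.226.128.0 - 23.226.255.255) -> ens3
  23.226.168.0/21 (23.226.168.0 - 23.226.175.255) -> ens16
More-specific entries that do NOT match:
  23.226.175.56/29 (23.226.175.56 - 23.226.175.63) does not contain 23.226.175.48
  23.226.175.112/28 (23.226.175.112 - 23.226.175.127) does not contain 23.226.175.48
  23.226.175.0/27 (23.226.175.0 - 23.226.175.31) does not contain 23.226.175.48
Longest matching prefix is /21 -> interface ens16.

ens16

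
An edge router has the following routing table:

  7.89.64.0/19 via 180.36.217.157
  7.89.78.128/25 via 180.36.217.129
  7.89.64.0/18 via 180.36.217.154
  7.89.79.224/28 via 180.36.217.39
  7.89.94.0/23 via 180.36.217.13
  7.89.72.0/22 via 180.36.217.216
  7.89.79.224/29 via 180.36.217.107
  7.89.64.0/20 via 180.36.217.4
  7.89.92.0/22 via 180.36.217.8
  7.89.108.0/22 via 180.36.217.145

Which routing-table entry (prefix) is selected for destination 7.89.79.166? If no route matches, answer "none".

7.89.64.0/20

Entries matching 7.89.79.166:
  7.89.64.0/18 (7.89.64.0 - 7.89.127.255)
  7.89.64.0/19 (7.89.64.0 - 7.89.95.255)
  7.89.64.0/20 (7.89.64.0 - 7.89.79.255)
Most specific is 7.89.64.0/20.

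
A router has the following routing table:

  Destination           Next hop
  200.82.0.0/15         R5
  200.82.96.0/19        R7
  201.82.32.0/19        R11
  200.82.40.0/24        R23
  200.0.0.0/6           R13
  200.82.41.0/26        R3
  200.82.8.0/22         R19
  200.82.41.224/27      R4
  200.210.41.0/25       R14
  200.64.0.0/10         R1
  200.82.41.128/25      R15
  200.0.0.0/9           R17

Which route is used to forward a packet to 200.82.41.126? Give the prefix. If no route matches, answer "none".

Entries matching 200.82.41.126:
  200.0.0.0/6 (200.0.0.0 - 203.255.255.255)
  200.0.0.0/9 (200.0.0.0 - 200.127.255.255)
  200.64.0.0/10 (200.64.0.0 - 200.127.255.255)
  200.82.0.0/15 (200.82.0.0 - 200.83.255.255)
Most specific is 200.82.0.0/15.

200.82.0.0/15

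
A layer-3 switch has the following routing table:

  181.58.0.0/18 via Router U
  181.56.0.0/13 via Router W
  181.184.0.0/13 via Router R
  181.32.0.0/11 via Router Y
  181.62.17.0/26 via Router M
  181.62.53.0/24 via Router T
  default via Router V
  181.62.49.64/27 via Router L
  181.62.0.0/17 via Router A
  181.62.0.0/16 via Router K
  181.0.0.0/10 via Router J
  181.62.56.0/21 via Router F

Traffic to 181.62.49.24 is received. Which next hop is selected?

Router A

Routes whose prefix contains 181.62.49.24:
  0.0.0.0/0 (default, matches everything) -> Router V
  181.0.0.0/10 (181.0.0.0 - 181.63.255.255) -> Router J
  181.32.0.0/11 (181.32.0.0 - 181.63.255.255) -> Router Y
  181.56.0.0/13 (181.56.0.0 - 181.63.255.255) -> Router W
  181.62.0.0/16 (181.62.0.0 - 181.62.255.255) -> Router K
  181.62.0.0/17 (181.62.0.0 - 181.62.127.255) -> Router A
More-specific entries that do NOT match:
  181.62.49.64/27 (181.62.49.64 - 181.62.49.95) does not contain 181.62.49.24
  181.62.17.0/26 (181.62.17.0 - 181.62.17.63) does not contain 181.62.49.24
  181.62.53.0/24 (181.62.53.0 - 181.62.53.255) does not contain 181.62.49.24
  181.62.56.0/21 (181.62.56.0 - 181.62.63.255) does not contain 181.62.49.24
  181.58.0.0/18 (181.58.0.0 - 181.58.63.255) does not contain 181.62.49.24
Longest matching prefix is /17 -> next hop Router A.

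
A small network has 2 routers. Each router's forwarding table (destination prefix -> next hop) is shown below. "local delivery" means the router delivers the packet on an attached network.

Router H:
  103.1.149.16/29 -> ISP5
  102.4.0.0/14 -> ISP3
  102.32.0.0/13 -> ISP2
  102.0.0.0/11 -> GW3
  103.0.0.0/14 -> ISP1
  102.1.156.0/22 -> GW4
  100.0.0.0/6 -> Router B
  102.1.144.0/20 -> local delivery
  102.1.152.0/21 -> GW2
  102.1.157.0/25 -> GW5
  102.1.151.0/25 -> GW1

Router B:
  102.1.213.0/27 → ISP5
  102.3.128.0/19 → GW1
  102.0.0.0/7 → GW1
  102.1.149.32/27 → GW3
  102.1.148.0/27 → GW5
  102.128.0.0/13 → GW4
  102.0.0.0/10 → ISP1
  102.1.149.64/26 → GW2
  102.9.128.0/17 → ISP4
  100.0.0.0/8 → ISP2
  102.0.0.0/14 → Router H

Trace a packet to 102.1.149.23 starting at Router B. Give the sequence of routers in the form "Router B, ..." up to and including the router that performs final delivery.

Router B, Router H

At Router B: longest match for 102.1.149.23 is 102.0.0.0/14 -> Router H
At Router H: longest match for 102.1.149.23 is 102.1.144.0/20 -> local delivery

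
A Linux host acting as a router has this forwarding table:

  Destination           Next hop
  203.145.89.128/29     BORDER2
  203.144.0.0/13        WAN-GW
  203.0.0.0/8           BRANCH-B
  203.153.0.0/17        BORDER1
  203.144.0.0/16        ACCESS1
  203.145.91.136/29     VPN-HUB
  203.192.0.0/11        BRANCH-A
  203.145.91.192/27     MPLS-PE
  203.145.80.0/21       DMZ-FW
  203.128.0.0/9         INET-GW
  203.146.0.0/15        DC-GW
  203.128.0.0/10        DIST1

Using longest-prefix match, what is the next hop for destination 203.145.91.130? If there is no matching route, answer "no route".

WAN-GW

Routes whose prefix contains 203.145.91.130:
  203.0.0.0/8 (203.0.0.0 - 203.255.255.255) -> BRANCH-B
  203.128.0.0/9 (203.128.0.0 - 203.255.255.255) -> INET-GW
  203.128.0.0/10 (203.128.0.0 - 203.191.255.255) -> DIST1
  203.144.0.0/13 (203.144.0.0 - 203.151.255.255) -> WAN-GW
More-specific entries that do NOT match:
  203.145.89.128/29 (203.145.89.128 - 203.145.89.135) does not contain 203.145.91.130
  203.145.91.136/29 (203.145.91.136 - 203.145.91.143) does not contain 203.145.91.130
  203.145.91.192/27 (203.145.91.192 - 203.145.91.223) does not contain 203.145.91.130
  203.145.80.0/21 (203.145.80.0 - 203.145.87.255) does not contain 203.145.91.130
  203.153.0.0/17 (203.153.0.0 - 203.153.127.255) does not contain 203.145.91.130
  203.144.0.0/16 (203.144.0.0 - 203.144.255.255) does not contain 203.145.91.130
  203.146.0.0/15 (203.146.0.0 - 203.147.255.255) does not contain 203.145.91.130
Longest matching prefix is /13 -> next hop WAN-GW.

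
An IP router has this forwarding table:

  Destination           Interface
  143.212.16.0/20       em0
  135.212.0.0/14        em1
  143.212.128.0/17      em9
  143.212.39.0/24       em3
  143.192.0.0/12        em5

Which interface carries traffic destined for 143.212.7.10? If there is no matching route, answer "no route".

no route

No entry's prefix contains 143.212.7.10; there is no default route.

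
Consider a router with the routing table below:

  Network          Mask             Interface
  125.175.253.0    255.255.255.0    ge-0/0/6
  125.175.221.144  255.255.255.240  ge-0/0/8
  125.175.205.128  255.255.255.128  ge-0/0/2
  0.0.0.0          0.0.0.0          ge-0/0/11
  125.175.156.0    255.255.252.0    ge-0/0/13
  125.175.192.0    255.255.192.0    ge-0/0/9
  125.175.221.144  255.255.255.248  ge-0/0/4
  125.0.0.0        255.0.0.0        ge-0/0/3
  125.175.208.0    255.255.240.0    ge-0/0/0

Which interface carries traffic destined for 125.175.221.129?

Routes whose prefix contains 125.175.221.129:
  0.0.0.0/0 (default, matches everything) -> ge-0/0/11
  125.0.0.0/8 (125.0.0.0 - 125.255.255.255) -> ge-0/0/3
  125.175.192.0/18 (125.175.192.0 - 125.175.255.255) -> ge-0/0/9
  125.175.208.0/20 (125.175.208.0 - 125.175.223.255) -> ge-0/0/0
More-specific entries that do NOT match:
  125.175.221.144/29 (125.175.221.144 - 125.175.221.151) does not contain 125.175.221.129
  125.175.221.144/28 (125.175.221.144 - 125.175.221.159) does not contain 125.175.221.129
  125.175.205.128/25 (125.175.205.128 - 125.175.205.255) does not contain 125.175.221.129
  125.175.253.0/24 (125.175.253.0 - 125.175.253.255) does not contain 125.175.221.129
  125.175.156.0/22 (125.175.156.0 - 125.175.159.255) does not contain 125.175.221.129
Longest matching prefix is /20 -> interface ge-0/0/0.

ge-0/0/0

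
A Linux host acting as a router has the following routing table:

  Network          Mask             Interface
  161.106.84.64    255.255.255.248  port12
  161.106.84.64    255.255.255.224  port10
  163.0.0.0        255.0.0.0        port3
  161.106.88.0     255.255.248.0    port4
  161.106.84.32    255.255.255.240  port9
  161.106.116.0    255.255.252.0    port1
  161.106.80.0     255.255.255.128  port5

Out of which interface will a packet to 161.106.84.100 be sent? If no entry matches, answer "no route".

no route

No entry's prefix contains 161.106.84.100; there is no default route.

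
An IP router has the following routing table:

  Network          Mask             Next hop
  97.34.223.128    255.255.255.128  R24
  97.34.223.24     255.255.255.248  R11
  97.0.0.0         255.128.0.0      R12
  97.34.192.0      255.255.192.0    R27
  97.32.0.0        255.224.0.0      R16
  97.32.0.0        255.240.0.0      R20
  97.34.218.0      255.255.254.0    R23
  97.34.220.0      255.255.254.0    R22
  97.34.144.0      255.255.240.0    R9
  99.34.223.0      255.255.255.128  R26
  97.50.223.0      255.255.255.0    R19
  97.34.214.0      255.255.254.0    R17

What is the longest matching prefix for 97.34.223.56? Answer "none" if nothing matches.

Entries matching 97.34.223.56:
  97.0.0.0/9 (97.0.0.0 - 97.127.255.255)
  97.32.0.0/11 (97.32.0.0 - 97.63.255.255)
  97.32.0.0/12 (97.32.0.0 - 97.47.255.255)
  97.34.192.0/18 (97.34.192.0 - 97.34.255.255)
Most specific is 97.34.192.0/18.

97.34.192.0/18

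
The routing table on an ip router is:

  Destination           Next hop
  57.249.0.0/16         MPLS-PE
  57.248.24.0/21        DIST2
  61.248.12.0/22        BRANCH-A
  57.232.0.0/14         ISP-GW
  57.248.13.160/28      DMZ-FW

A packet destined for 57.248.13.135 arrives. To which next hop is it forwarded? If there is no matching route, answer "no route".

No entry's prefix contains 57.248.13.135; there is no default route.

no route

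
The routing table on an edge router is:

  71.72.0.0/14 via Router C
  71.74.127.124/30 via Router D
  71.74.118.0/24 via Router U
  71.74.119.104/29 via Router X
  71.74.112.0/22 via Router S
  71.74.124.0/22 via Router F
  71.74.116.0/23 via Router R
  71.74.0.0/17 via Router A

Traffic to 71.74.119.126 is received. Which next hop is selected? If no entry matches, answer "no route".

Routes whose prefix contains 71.74.119.126:
  71.72.0.0/14 (71.72.0.0 - 71.75.255.255) -> Router C
  71.74.0.0/17 (71.74.0.0 - 71.74.127.255) -> Router A
More-specific entries that do NOT match:
  71.74.127.124/30 (71.74.127.124 - 71.74.127.127) does not contain 71.74.119.126
  71.74.119.104/29 (71.74.119.104 - 71.74.119.111) does not contain 71.74.119.126
  71.74.118.0/24 (71.74.118.0 - 71.74.118.255) does not contain 71.74.119.126
  71.74.116.0/23 (71.74.116.0 - 71.74.117.255) does not contain 71.74.119.126
  71.74.112.0/22 (71.74.112.0 - 71.74.115.255) does not contain 71.74.119.126
  71.74.124.0/22 (71.74.124.0 - 71.74.127.255) does not contain 71.74.119.126
Longest matching prefix is /17 -> next hop Router A.

Router A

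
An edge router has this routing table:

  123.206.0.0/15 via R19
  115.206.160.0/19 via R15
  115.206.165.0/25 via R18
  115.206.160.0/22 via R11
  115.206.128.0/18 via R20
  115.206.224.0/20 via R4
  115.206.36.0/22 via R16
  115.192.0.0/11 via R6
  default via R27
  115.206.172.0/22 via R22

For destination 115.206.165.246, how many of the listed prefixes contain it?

Prefixes containing 115.206.165.246:
  0.0.0.0/0 (default, matches everything)
  115.192.0.0/11 (115.192.0.0 - 115.223.255.255)
  115.206.128.0/18 (115.206.128.0 - 115.206.191.255)
  115.206.160.0/19 (115.206.160.0 - 115.206.191.255)
Total matching entries: 4.

4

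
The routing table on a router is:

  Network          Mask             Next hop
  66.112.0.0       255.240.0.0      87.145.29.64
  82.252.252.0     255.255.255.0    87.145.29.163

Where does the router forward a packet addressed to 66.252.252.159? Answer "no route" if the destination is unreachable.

no route

No entry's prefix contains 66.252.252.159; there is no default route.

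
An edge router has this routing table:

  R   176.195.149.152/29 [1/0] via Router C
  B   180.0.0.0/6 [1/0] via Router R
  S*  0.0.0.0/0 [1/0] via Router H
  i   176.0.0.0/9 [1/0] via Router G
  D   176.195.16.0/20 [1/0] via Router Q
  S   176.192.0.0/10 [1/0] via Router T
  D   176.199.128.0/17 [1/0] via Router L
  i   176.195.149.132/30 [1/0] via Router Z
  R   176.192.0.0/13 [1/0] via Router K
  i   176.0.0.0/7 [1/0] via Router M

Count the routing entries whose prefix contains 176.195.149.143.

Prefixes containing 176.195.149.143:
  0.0.0.0/0 (default, matches everything)
  176.0.0.0/7 (176.0.0.0 - 177.255.255.255)
  176.192.0.0/10 (176.192.0.0 - 176.255.255.255)
  176.192.0.0/13 (176.192.0.0 - 176.199.255.255)
Total matching entries: 4.

4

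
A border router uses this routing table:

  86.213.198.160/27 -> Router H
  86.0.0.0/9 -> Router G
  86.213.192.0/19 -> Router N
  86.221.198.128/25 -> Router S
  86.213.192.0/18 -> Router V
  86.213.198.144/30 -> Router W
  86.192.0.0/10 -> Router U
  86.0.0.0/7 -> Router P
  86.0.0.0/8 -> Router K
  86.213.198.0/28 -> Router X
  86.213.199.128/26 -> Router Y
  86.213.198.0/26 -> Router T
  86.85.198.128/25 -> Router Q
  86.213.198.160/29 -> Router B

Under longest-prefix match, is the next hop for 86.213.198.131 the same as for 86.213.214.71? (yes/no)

yes

86.213.198.131: longest match 86.213.192.0/19 -> Router N
86.213.214.71: longest match 86.213.192.0/19 -> Router N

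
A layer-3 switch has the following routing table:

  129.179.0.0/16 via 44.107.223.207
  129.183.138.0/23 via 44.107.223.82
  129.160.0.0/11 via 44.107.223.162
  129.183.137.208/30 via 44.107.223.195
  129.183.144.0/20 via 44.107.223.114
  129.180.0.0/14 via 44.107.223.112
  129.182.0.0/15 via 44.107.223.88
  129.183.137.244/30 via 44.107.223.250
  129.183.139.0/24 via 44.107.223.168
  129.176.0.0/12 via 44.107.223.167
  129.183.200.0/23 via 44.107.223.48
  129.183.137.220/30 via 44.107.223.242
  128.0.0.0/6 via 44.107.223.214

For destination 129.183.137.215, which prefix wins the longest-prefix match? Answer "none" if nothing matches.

Entries matching 129.183.137.215:
  128.0.0.0/6 (128.0.0.0 - 131.255.255.255)
  129.160.0.0/11 (129.160.0.0 - 129.191.255.255)
  129.176.0.0/12 (129.176.0.0 - 129.191.255.255)
  129.180.0.0/14 (129.180.0.0 - 129.183.255.255)
  129.182.0.0/15 (129.182.0.0 - 129.183.255.255)
Most specific is 129.182.0.0/15.

129.182.0.0/15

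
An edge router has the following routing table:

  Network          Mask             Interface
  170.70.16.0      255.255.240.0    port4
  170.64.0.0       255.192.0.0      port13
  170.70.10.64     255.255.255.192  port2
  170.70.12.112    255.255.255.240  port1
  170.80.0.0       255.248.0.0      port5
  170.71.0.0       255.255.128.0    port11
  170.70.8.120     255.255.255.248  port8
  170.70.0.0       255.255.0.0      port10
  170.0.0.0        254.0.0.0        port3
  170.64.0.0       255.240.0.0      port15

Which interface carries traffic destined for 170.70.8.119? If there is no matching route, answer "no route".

Routes whose prefix contains 170.70.8.119:
  170.0.0.0/7 (170.0.0.0 - 171.255.255.255) -> port3
  170.64.0.0/10 (170.64.0.0 - 170.127.255.255) -> port13
  170.64.0.0/12 (170.64.0.0 - 170.79.255.255) -> port15
  170.70.0.0/16 (170.70.0.0 - 170.70.255.255) -> port10
More-specific entries that do NOT match:
  170.70.8.120/29 (170.70.8.120 - 170.70.8.127) does not contain 170.70.8.119
  170.70.12.112/28 (170.70.12.112 - 170.70.12.127) does not contain 170.70.8.119
  170.70.10.64/26 (170.70.10.64 - 170.70.10.127) does not contain 170.70.8.119
  170.70.16.0/20 (170.70.16.0 - 170.70.31.255) does not contain 170.70.8.119
  170.71.0.0/17 (170.71.0.0 - 170.71.127.255) does not contain 170.70.8.119
Longest matching prefix is /16 -> interface port10.

port10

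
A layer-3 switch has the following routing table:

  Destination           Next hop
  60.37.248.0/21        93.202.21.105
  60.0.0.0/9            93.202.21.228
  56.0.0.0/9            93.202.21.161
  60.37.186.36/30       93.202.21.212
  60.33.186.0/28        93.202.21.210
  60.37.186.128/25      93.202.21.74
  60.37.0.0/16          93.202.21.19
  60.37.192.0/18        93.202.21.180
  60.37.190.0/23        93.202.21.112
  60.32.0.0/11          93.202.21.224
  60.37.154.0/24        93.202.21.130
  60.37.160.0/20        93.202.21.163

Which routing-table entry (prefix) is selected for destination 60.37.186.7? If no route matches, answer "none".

Entries matching 60.37.186.7:
  60.0.0.0/9 (60.0.0.0 - 60.127.255.255)
  60.32.0.0/11 (60.32.0.0 - 60.63.255.255)
  60.37.0.0/16 (60.37.0.0 - 60.37.255.255)
Most specific is 60.37.0.0/16.

60.37.0.0/16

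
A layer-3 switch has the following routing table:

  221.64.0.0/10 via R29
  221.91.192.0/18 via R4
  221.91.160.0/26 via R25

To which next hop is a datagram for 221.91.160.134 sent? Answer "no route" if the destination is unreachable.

Routes whose prefix contains 221.91.160.134:
  221.64.0.0/10 (221.64.0.0 - 221.127.255.255) -> R29
More-specific entries that do NOT match:
  221.91.160.0/26 (221.91.160.0 - 221.91.160.63) does not contain 221.91.160.134
  221.91.192.0/18 (221.91.192.0 - 221.91.255.255) does not contain 221.91.160.134
Longest matching prefix is /10 -> next hop R29.

R29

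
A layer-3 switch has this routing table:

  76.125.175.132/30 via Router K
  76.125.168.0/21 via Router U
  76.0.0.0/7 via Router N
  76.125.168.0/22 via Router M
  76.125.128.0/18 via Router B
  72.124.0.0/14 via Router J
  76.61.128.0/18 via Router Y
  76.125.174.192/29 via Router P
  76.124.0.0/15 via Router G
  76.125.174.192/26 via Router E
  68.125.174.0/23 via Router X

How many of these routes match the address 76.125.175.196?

4

Prefixes containing 76.125.175.196:
  76.0.0.0/7 (76.0.0.0 - 77.255.255.255)
  76.124.0.0/15 (76.124.0.0 - 76.125.255.255)
  76.125.128.0/18 (76.125.128.0 - 76.125.191.255)
  76.125.168.0/21 (76.125.168.0 - 76.125.175.255)
Total matching entries: 4.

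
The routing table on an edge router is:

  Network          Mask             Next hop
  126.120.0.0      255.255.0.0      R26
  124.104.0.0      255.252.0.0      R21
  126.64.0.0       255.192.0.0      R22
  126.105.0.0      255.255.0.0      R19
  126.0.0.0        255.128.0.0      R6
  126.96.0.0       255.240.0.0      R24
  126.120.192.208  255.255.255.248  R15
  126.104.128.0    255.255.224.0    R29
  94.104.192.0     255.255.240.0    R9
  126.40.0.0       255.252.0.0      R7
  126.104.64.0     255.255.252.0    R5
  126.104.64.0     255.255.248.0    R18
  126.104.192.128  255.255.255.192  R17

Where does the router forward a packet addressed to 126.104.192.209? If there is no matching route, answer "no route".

Routes whose prefix contains 126.104.192.209:
  126.0.0.0/9 (126.0.0.0 - 126.127.255.255) -> R6
  126.64.0.0/10 (126.64.0.0 - 126.127.255.255) -> R22
  126.96.0.0/12 (126.96.0.0 - 126.111.255.255) -> R24
More-specific entries that do NOT match:
  126.120.192.208/29 (126.120.192.208 - 126.120.192.215) does not contain 126.104.192.209
  126.104.192.128/26 (126.104.192.128 - 126.104.192.191) does not contain 126.104.192.209
  126.104.64.0/22 (126.104.64.0 - 126.104.67.255) does not contain 126.104.192.209
  126.104.64.0/21 (126.104.64.0 - 126.104.71.255) does not contain 126.104.192.209
  94.104.192.0/20 (94.104.192.0 - 94.104.207.255) does not contain 126.104.192.209
  126.104.128.0/19 (126.104.128.0 - 126.104.159.255) does not contain 126.104.192.209
  126.120.0.0/16 (126.120.0.0 - 126.120.255.255) does not contain 126.104.192.209
  126.105.0.0/16 (126.105.0.0 - 126.105.255.255) does not contain 126.104.192.209
  124.104.0.0/14 (124.104.0.0 - 124.107.255.255) does not contain 126.104.192.209
  126.40.0.0/14 (126.40.0.0 - 126.43.255.255) does not contain 126.104.192.209
Longest matching prefix is /12 -> next hop R24.

R24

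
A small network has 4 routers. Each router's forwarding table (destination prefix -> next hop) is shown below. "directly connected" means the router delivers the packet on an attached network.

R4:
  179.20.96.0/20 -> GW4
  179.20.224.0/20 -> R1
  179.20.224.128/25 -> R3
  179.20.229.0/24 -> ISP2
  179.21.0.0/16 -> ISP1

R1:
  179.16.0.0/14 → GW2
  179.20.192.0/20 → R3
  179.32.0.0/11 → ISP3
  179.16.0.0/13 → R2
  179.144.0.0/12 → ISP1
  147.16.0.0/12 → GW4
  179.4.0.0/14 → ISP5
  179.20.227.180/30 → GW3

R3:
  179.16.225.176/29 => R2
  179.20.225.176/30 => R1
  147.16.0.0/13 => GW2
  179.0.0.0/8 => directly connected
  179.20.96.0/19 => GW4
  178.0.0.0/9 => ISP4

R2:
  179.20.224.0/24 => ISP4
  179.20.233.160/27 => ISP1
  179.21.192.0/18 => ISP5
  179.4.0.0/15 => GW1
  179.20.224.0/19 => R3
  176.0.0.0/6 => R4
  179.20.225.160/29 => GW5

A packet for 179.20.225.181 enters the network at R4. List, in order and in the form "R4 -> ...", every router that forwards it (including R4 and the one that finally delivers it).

At R4: longest match for 179.20.225.181 is 179.20.224.0/20 -> R1
At R1: longest match for 179.20.225.181 is 179.16.0.0/13 -> R2
At R2: longest match for 179.20.225.181 is 179.20.224.0/19 -> R3
At R3: longest match for 179.20.225.181 is 179.0.0.0/8 -> directly connected

R4 -> R1 -> R2 -> R3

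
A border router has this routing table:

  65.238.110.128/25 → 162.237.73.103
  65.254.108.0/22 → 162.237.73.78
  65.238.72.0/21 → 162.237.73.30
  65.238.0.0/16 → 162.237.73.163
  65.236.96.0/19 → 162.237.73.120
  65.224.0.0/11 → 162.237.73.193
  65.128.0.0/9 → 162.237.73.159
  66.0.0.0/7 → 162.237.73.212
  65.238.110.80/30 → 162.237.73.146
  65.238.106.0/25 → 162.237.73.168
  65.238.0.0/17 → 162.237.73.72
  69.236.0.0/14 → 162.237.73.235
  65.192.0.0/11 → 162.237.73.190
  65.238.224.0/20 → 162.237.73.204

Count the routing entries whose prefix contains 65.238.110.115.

Prefixes containing 65.238.110.115:
  65.128.0.0/9 (65.128.0.0 - 65.255.255.255)
  65.224.0.0/11 (65.224.0.0 - 65.255.255.255)
  65.238.0.0/16 (65.238.0.0 - 65.238.255.255)
  65.238.0.0/17 (65.238.0.0 - 65.238.127.255)
Total matching entries: 4.

4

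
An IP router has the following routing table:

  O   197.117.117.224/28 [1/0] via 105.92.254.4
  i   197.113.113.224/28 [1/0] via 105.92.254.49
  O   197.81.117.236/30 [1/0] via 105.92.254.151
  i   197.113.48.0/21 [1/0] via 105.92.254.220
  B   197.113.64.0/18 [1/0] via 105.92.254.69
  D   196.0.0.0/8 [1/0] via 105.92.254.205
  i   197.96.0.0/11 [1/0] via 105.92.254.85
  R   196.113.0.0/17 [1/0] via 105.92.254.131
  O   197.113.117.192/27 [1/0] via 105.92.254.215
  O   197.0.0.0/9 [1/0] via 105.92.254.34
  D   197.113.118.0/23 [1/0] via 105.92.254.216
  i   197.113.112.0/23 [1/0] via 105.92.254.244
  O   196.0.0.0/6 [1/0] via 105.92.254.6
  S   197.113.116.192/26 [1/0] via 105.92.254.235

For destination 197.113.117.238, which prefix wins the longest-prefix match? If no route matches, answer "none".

Entries matching 197.113.117.238:
  196.0.0.0/6 (196.0.0.0 - 199.255.255.255)
  197.0.0.0/9 (197.0.0.0 - 197.127.255.255)
  197.96.0.0/11 (197.96.0.0 - 197.127.255.255)
  197.113.64.0/18 (197.113.64.0 - 197.113.127.255)
Most specific is 197.113.64.0/18.

197.113.64.0/18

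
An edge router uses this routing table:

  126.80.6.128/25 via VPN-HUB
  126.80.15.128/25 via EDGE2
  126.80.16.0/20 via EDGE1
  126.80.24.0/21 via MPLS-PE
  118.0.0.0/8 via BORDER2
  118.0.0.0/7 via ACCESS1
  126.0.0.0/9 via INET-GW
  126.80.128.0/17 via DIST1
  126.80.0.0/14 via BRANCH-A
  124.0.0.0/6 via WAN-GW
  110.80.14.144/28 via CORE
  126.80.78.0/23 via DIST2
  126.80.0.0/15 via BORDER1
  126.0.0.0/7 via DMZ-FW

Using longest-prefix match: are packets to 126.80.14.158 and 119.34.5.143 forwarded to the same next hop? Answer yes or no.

126.80.14.158: longest match 126.80.0.0/15 -> BORDER1
119.34.5.143: longest match 118.0.0.0/7 -> ACCESS1

no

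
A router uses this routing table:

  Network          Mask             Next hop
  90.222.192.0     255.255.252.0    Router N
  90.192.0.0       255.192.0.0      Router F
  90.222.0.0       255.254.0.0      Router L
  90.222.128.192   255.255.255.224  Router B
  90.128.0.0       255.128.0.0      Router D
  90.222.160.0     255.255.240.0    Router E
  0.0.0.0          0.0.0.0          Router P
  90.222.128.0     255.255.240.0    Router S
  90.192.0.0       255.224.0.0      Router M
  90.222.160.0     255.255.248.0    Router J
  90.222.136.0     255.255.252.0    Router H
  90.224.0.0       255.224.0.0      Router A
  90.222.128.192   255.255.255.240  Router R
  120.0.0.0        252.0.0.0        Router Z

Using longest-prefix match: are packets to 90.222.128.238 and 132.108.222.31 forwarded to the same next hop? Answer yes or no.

no

90.222.128.238: longest match 90.222.128.0/20 -> Router S
132.108.222.31: longest match 0.0.0.0/0 -> Router P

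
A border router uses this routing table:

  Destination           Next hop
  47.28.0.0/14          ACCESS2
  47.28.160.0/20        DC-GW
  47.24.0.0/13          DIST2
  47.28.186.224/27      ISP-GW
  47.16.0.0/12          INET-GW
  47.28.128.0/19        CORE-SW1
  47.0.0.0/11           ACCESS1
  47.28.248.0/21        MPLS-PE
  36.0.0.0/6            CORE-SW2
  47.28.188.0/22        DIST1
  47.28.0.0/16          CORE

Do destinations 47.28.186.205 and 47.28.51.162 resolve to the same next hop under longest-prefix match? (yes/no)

yes

47.28.186.205: longest match 47.28.0.0/16 -> CORE
47.28.51.162: longest match 47.28.0.0/16 -> CORE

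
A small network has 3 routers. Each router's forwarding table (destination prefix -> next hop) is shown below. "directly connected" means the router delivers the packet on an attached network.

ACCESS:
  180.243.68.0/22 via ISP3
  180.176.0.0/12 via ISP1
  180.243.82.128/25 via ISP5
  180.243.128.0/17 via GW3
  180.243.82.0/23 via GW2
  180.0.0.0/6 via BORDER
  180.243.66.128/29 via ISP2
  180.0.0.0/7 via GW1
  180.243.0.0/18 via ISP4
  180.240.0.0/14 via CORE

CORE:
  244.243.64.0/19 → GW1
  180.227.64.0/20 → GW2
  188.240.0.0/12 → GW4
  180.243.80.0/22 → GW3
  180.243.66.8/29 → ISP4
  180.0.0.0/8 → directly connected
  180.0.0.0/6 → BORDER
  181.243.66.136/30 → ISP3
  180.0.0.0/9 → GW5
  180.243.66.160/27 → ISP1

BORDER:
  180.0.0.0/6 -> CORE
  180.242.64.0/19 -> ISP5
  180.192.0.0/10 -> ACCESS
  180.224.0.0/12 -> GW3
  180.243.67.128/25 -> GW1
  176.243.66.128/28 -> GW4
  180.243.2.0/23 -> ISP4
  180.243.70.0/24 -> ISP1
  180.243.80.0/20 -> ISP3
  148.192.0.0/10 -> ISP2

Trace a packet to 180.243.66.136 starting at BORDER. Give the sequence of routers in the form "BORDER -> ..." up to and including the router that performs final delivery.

BORDER -> ACCESS -> CORE

At BORDER: longest match for 180.243.66.136 is 180.192.0.0/10 -> ACCESS
At ACCESS: longest match for 180.243.66.136 is 180.240.0.0/14 -> CORE
At CORE: longest match for 180.243.66.136 is 180.0.0.0/8 -> directly connected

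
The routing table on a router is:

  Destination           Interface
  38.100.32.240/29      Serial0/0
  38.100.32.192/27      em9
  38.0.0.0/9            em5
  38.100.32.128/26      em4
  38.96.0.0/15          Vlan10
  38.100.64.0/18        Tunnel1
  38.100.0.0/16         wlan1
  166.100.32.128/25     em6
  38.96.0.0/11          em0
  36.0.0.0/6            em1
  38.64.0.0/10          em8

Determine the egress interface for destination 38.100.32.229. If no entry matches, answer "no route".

wlan1

Routes whose prefix contains 38.100.32.229:
  36.0.0.0/6 (36.0.0.0 - 39.255.255.255) -> em1
  38.0.0.0/9 (38.0.0.0 - 38.127.255.255) -> em5
  38.64.0.0/10 (38.64.0.0 - 38.127.255.255) -> em8
  38.96.0.0/11 (38.96.0.0 - 38.127.255.255) -> em0
  38.100.0.0/16 (38.100.0.0 - 38.100.255.255) -> wlan1
More-specific entries that do NOT match:
  38.100.32.240/29 (38.100.32.240 - 38.100.32.247) does not contain 38.100.32.229
  38.100.32.192/27 (38.100.32.192 - 38.100.32.223) does not contain 38.100.32.229
  38.100.32.128/26 (38.100.32.128 - 38.100.32.191) does not contain 38.100.32.229
  166.100.32.128/25 (166.100.32.128 - 166.100.32.255) does not contain 38.100.32.229
  38.100.64.0/18 (38.100.64.0 - 38.100.127.255) does not contain 38.100.32.229
Longest matching prefix is /16 -> interface wlan1.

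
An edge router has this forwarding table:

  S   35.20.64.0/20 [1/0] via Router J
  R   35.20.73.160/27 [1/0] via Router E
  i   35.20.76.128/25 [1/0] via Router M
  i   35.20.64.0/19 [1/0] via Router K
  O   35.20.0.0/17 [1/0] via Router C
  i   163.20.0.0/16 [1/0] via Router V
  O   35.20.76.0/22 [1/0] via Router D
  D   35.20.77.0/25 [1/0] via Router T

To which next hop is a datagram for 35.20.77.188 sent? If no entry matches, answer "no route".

Router D

Routes whose prefix contains 35.20.77.188:
  35.20.0.0/17 (35.20.0.0 - 35.20.127.255) -> Router C
  35.20.64.0/19 (35.20.64.0 - 35.20.95.255) -> Router K
  35.20.64.0/20 (35.20.64.0 - 35.20.79.255) -> Router J
  35.20.76.0/22 (35.20.76.0 - 35.20.79.255) -> Router D
More-specific entries that do NOT match:
  35.20.73.160/27 (35.20.73.160 - 35.20.73.191) does not contain 35.20.77.188
  35.20.76.128/25 (35.20.76.128 - 35.20.76.255) does not contain 35.20.77.188
  35.20.77.0/25 (35.20.77.0 - 35.20.77.127) does not contain 35.20.77.188
Longest matching prefix is /22 -> next hop Router D.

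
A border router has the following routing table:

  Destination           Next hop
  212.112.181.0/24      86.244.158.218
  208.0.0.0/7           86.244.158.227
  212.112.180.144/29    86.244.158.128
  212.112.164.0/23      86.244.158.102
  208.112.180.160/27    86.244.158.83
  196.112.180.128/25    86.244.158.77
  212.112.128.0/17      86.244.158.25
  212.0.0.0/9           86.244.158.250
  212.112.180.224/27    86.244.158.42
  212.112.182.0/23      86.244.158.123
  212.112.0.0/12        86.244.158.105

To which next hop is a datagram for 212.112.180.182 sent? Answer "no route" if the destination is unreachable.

Routes whose prefix contains 212.112.180.182:
  212.0.0.0/9 (212.0.0.0 - 212.127.255.255) -> 86.244.158.250
  212.112.0.0/12 (212.112.0.0 - 212.127.255.255) -> 86.244.158.105
  212.112.128.0/17 (212.112.128.0 - 212.112.255.255) -> 86.244.158.25
More-specific entries that do NOT match:
  212.112.180.144/29 (212.112.180.144 - 212.112.180.151) does not contain 212.112.180.182
  208.112.180.160/27 (208.112.180.160 - 208.112.180.191) does not contain 212.112.180.182
  212.112.180.224/27 (212.112.180.224 - 212.112.180.255) does not contain 212.112.180.182
  196.112.180.128/25 (196.112.180.128 - 196.112.180.255) does not contain 212.112.180.182
  212.112.181.0/24 (212.112.181.0 - 212.112.181.255) does not contain 212.112.180.182
  212.112.164.0/23 (212.112.164.0 - 212.112.165.255) does not contain 212.112.180.182
  212.112.182.0/23 (212.112.182.0 - 212.112.183.255) does not contain 212.112.180.182
Longest matching prefix is /17 -> next hop 86.244.158.25.

86.244.158.25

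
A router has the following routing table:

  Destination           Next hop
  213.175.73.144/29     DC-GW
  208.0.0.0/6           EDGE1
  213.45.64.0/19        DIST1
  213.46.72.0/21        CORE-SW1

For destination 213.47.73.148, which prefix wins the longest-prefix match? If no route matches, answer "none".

213.47.73.148 is outside every listed prefix and there is no default route.

none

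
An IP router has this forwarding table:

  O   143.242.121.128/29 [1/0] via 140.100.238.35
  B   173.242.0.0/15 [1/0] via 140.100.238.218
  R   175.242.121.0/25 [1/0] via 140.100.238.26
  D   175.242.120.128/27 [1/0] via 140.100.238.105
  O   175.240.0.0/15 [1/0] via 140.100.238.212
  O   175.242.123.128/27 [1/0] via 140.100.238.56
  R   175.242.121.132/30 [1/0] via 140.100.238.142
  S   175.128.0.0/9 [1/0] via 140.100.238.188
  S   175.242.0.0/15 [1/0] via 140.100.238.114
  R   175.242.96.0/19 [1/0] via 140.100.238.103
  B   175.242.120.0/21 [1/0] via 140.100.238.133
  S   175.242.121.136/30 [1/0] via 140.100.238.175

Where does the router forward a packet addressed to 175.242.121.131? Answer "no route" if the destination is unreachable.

Routes whose prefix contains 175.242.121.131:
  175.128.0.0/9 (175.128.0.0 - 175.255.255.255) -> 140.100.238.188
  175.242.0.0/15 (175.242.0.0 - 175.243.255.255) -> 140.100.238.114
  175.242.96.0/19 (175.242.96.0 - 175.242.127.255) -> 140.100.238.103
  175.242.120.0/21 (175.242.120.0 - 175.242.127.255) -> 140.100.238.133
More-specific entries that do NOT match:
  175.242.121.132/30 (175.242.121.132 - 175.242.121.135) does not contain 175.242.121.131
  175.242.121.136/30 (175.242.121.136 - 175.242.121.139) does not contain 175.242.121.131
  143.242.121.128/29 (143.242.121.128 - 143.242.121.135) does not contain 175.242.121.131
  175.242.120.128/27 (175.242.120.128 - 175.242.120.159) does not contain 175.242.121.131
  175.242.123.128/27 (175.242.123.128 - 175.242.123.159) does not contain 175.242.121.131
  175.242.121.0/25 (175.242.121.0 - 175.242.121.127) does not contain 175.242.121.131
Longest matching prefix is /21 -> next hop 140.100.238.133.

140.100.238.133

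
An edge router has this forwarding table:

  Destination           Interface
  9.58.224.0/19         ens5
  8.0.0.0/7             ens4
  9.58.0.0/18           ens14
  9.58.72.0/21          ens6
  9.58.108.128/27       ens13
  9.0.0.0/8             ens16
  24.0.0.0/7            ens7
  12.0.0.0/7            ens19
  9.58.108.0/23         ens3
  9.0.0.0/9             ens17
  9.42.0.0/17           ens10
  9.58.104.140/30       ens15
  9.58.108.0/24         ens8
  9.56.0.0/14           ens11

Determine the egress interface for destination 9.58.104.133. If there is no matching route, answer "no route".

Routes whose prefix contains 9.58.104.133:
  8.0.0.0/7 (8.0.0.0 - 9.255.255.255) -> ens4
  9.0.0.0/8 (9.0.0.0 - 9.255.255.255) -> ens16
  9.0.0.0/9 (9.0.0.0 - 9.127.255.255) -> ens17
  9.56.0.0/14 (9.56.0.0 - 9.59.255.255) -> ens11
More-specific entries that do NOT match:
  9.58.104.140/30 (9.58.104.140 - 9.58.104.143) does not contain 9.58.104.133
  9.58.108.128/27 (9.58.108.128 - 9.58.108.159) does not contain 9.58.104.133
  9.58.108.0/24 (9.58.108.0 - 9.58.108.255) does not contain 9.58.104.133
  9.58.108.0/23 (9.58.108.0 - 9.58.109.255) does not contain 9.58.104.133
  9.58.72.0/21 (9.58.72.0 - 9.58.79.255) does not contain 9.58.104.133
  9.58.224.0/19 (9.58.224.0 - 9.58.255.255) does not contain 9.58.104.133
  9.58.0.0/18 (9.58.0.0 - 9.58.63.255) does not contain 9.58.104.133
  9.42.0.0/17 (9.42.0.0 - 9.42.127.255) does not contain 9.58.104.133
Longest matching prefix is /14 -> interface ens11.

ens11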